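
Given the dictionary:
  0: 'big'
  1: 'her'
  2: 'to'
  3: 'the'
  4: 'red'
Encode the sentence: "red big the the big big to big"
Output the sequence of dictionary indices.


Look up each word in the dictionary:
  'red' -> 4
  'big' -> 0
  'the' -> 3
  'the' -> 3
  'big' -> 0
  'big' -> 0
  'to' -> 2
  'big' -> 0

Encoded: [4, 0, 3, 3, 0, 0, 2, 0]


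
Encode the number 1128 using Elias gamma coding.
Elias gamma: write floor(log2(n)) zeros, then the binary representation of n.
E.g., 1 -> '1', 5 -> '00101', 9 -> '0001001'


num_bits = floor(log2(1128)) + 1 = 11
leading_zeros = num_bits - 1 = 10
binary(1128) = 10001101000

Elias gamma(1128) = '0000000000' + '10001101000' = 000000000010001101000 (21 bits)


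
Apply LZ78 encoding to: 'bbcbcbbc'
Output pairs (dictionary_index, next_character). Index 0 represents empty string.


LZ78 encoding steps:
Dictionary: {0: ''}
Step 1: w='' (idx 0), next='b' -> output (0, 'b'), add 'b' as idx 1
Step 2: w='b' (idx 1), next='c' -> output (1, 'c'), add 'bc' as idx 2
Step 3: w='bc' (idx 2), next='b' -> output (2, 'b'), add 'bcb' as idx 3
Step 4: w='bc' (idx 2), end of input -> output (2, '')


Encoded: [(0, 'b'), (1, 'c'), (2, 'b'), (2, '')]


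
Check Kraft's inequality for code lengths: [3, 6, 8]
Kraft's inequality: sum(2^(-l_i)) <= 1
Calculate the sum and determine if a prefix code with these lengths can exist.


Sum = 2^(-3) + 2^(-6) + 2^(-8)
    = 0.125 + 0.015625 + 0.00390625
    = 37/256 = 0.14453125
Since 0.14453125 <= 1, Kraft's inequality IS satisfied.
A prefix code with these lengths CAN exist.

Kraft sum = 0.14453125. Satisfied.


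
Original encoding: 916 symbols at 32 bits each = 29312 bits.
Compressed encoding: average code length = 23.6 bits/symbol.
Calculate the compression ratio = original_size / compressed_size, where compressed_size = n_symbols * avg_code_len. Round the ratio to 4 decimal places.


original_size = n_symbols * orig_bits = 916 * 32 = 29312 bits
compressed_size = n_symbols * avg_code_len = 916 * 23.6 = 21617.6 bits
ratio = original_size / compressed_size = 29312 / 21617.6 = 1.3559

Compression ratio = 1.3559


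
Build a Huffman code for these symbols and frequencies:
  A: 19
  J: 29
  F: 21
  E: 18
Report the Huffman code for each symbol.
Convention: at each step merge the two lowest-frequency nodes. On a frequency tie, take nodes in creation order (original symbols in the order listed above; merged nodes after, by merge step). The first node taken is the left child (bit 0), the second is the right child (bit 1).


Huffman tree construction:
Step 1: Merge E(18) + A(19) = 37
Step 2: Merge F(21) + J(29) = 50
Step 3: Merge (E+A)(37) + (F+J)(50) = 87
Read each symbol's code off the tree from the root (left child = 0, right child = 1).

Codes:
  A: 01 (length 2)
  J: 11 (length 2)
  F: 10 (length 2)
  E: 00 (length 2)
Average code length: 174/87 = 2.0000 bits/symbol


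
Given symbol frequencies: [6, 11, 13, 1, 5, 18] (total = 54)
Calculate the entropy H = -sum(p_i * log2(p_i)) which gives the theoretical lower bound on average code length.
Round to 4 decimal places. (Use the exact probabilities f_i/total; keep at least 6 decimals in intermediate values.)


Per-symbol terms -p_i * log2(p_i) with p_i = f_i/54:
  p = 6/54 = 0.111111: log2(p) = -3.169925, -p*log2(p) = 0.352214
  p = 11/54 = 0.203704: log2(p) = -2.295456, -p*log2(p) = 0.467593
  p = 13/54 = 0.240741: log2(p) = -2.054448, -p*log2(p) = 0.494589
  p = 1/54 = 0.018519: log2(p) = -5.754888, -p*log2(p) = 0.106572
  p = 5/54 = 0.092593: log2(p) = -3.432959, -p*log2(p) = 0.317867
  p = 18/54 = 0.333333: log2(p) = -1.584963, -p*log2(p) = 0.528321
H = 0.352214 + 0.467593 + 0.494589 + 0.106572 + 0.317867 + 0.528321 = 2.267156

H = 2.2672 bits/symbol


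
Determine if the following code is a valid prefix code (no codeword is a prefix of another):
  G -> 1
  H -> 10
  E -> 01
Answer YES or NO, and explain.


Checking each pair (does one codeword prefix another?):
  G='1' vs H='10': prefix -- VIOLATION

NO -- this is NOT a valid prefix code. G (1) is a prefix of H (10).


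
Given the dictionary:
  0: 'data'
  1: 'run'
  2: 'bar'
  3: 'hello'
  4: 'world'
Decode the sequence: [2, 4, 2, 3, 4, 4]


Look up each index in the dictionary:
  2 -> 'bar'
  4 -> 'world'
  2 -> 'bar'
  3 -> 'hello'
  4 -> 'world'
  4 -> 'world'

Decoded: "bar world bar hello world world"


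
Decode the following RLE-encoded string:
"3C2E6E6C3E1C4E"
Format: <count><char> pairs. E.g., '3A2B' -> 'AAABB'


Expanding each <count><char> pair:
  3C -> 'CCC'
  2E -> 'EE'
  6E -> 'EEEEEE'
  6C -> 'CCCCCC'
  3E -> 'EEE'
  1C -> 'C'
  4E -> 'EEEE'

Decoded = CCCEEEEEEEECCCCCCEEECEEEE


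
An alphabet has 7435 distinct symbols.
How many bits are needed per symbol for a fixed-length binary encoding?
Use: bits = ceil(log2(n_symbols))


log2(7435) = 12.8601
Bracket: 2^12 = 4096 < 7435 <= 2^13 = 8192
So ceil(log2(7435)) = 13

bits = ceil(log2(7435)) = ceil(12.8601) = 13 bits


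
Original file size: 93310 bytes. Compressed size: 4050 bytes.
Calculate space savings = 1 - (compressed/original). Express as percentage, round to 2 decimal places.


ratio = compressed/original = 4050/93310 = 0.043404
savings = 1 - ratio = 1 - 0.043404 = 0.956596
as a percentage: 0.956596 * 100 = 95.66%

Space savings = 1 - 4050/93310 = 95.66%


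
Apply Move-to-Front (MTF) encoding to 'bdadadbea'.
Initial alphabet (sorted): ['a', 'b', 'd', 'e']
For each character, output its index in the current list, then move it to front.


MTF encoding:
'b': index 1 in ['a', 'b', 'd', 'e'] -> ['b', 'a', 'd', 'e']
'd': index 2 in ['b', 'a', 'd', 'e'] -> ['d', 'b', 'a', 'e']
'a': index 2 in ['d', 'b', 'a', 'e'] -> ['a', 'd', 'b', 'e']
'd': index 1 in ['a', 'd', 'b', 'e'] -> ['d', 'a', 'b', 'e']
'a': index 1 in ['d', 'a', 'b', 'e'] -> ['a', 'd', 'b', 'e']
'd': index 1 in ['a', 'd', 'b', 'e'] -> ['d', 'a', 'b', 'e']
'b': index 2 in ['d', 'a', 'b', 'e'] -> ['b', 'd', 'a', 'e']
'e': index 3 in ['b', 'd', 'a', 'e'] -> ['e', 'b', 'd', 'a']
'a': index 3 in ['e', 'b', 'd', 'a'] -> ['a', 'e', 'b', 'd']


Output: [1, 2, 2, 1, 1, 1, 2, 3, 3]


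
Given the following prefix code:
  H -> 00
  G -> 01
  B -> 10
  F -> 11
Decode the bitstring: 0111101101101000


Decoding step by step:
Bits 01 -> G
Bits 11 -> F
Bits 10 -> B
Bits 11 -> F
Bits 01 -> G
Bits 10 -> B
Bits 10 -> B
Bits 00 -> H


Decoded message: GFBFGBBH


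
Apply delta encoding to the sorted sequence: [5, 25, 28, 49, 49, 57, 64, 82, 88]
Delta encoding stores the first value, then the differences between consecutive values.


First value: 5
Deltas:
  25 - 5 = 20
  28 - 25 = 3
  49 - 28 = 21
  49 - 49 = 0
  57 - 49 = 8
  64 - 57 = 7
  82 - 64 = 18
  88 - 82 = 6


Delta encoded: [5, 20, 3, 21, 0, 8, 7, 18, 6]


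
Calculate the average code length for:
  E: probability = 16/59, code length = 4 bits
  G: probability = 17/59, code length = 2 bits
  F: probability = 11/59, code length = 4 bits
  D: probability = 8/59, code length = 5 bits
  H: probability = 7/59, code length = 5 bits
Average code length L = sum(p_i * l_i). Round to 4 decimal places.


Weighted contributions p_i * l_i:
  E: (16/59) * 4 = 64/59
  G: (17/59) * 2 = 34/59
  F: (11/59) * 4 = 44/59
  D: (8/59) * 5 = 40/59
  H: (7/59) * 5 = 35/59
Sum = (64 + 34 + 44 + 40 + 35)/59 = 217/59

L = 217/59 = 3.6780 bits/symbol


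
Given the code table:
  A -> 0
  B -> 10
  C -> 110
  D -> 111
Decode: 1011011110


Decoding:
10 -> B
110 -> C
111 -> D
10 -> B


Result: BCDB


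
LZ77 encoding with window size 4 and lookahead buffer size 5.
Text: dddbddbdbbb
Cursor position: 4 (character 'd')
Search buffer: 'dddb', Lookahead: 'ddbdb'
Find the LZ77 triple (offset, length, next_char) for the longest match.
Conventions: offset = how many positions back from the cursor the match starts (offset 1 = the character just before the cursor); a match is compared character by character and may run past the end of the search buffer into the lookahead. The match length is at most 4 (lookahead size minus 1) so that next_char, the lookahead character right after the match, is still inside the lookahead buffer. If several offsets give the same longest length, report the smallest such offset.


Try each offset into the search buffer:
  offset=1 (pos 3, char 'b'): match length 0
  offset=2 (pos 2, char 'd'): match length 1
  offset=3 (pos 1, char 'd'): match length 4
  offset=4 (pos 0, char 'd'): match length 2
Longest match has length 4 at offset 3.
next_char = character at position 4 + 4 = 8 -> 'b'

Best match: offset=3, length=4 (matching 'ddbd' starting at position 1)
LZ77 triple: (3, 4, 'b')


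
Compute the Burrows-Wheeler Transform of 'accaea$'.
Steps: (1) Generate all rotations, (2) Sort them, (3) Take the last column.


Rotations (sorted):
  0: $accaea -> last char: a
  1: a$accae -> last char: e
  2: accaea$ -> last char: $
  3: aea$acc -> last char: c
  4: caea$ac -> last char: c
  5: ccaea$a -> last char: a
  6: ea$acca -> last char: a


BWT = ae$ccaa


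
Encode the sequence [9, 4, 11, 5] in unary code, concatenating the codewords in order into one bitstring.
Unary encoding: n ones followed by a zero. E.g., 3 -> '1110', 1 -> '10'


Encode each number as n ones followed by a terminating 0:
  9 -> 1111111110 (10 bits)
  4 -> 11110 (5 bits)
  11 -> 111111111110 (12 bits)
  5 -> 111110 (6 bits)
Total length = 10 + 5 + 12 + 6 = 33 bits.

Unary([9, 4, 11, 5]) = 111111111011110111111111110111110 (33 bits)


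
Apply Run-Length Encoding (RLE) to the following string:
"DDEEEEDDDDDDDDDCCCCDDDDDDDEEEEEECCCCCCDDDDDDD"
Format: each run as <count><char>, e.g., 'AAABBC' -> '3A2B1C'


Scanning runs left to right:
  i=0: run of 'D' x 2 -> '2D'
  i=2: run of 'E' x 4 -> '4E'
  i=6: run of 'D' x 9 -> '9D'
  i=15: run of 'C' x 4 -> '4C'
  i=19: run of 'D' x 7 -> '7D'
  i=26: run of 'E' x 6 -> '6E'
  i=32: run of 'C' x 6 -> '6C'
  i=38: run of 'D' x 7 -> '7D'

RLE = 2D4E9D4C7D6E6C7D


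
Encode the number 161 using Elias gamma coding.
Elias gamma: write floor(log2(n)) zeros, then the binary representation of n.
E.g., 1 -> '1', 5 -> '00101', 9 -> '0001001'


num_bits = floor(log2(161)) + 1 = 8
leading_zeros = num_bits - 1 = 7
binary(161) = 10100001

Elias gamma(161) = '0000000' + '10100001' = 000000010100001 (15 bits)


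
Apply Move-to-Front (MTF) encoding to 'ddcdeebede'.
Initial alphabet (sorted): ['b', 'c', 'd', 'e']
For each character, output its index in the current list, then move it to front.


MTF encoding:
'd': index 2 in ['b', 'c', 'd', 'e'] -> ['d', 'b', 'c', 'e']
'd': index 0 in ['d', 'b', 'c', 'e'] -> ['d', 'b', 'c', 'e']
'c': index 2 in ['d', 'b', 'c', 'e'] -> ['c', 'd', 'b', 'e']
'd': index 1 in ['c', 'd', 'b', 'e'] -> ['d', 'c', 'b', 'e']
'e': index 3 in ['d', 'c', 'b', 'e'] -> ['e', 'd', 'c', 'b']
'e': index 0 in ['e', 'd', 'c', 'b'] -> ['e', 'd', 'c', 'b']
'b': index 3 in ['e', 'd', 'c', 'b'] -> ['b', 'e', 'd', 'c']
'e': index 1 in ['b', 'e', 'd', 'c'] -> ['e', 'b', 'd', 'c']
'd': index 2 in ['e', 'b', 'd', 'c'] -> ['d', 'e', 'b', 'c']
'e': index 1 in ['d', 'e', 'b', 'c'] -> ['e', 'd', 'b', 'c']


Output: [2, 0, 2, 1, 3, 0, 3, 1, 2, 1]


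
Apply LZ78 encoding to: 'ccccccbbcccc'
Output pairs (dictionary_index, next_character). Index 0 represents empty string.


LZ78 encoding steps:
Dictionary: {0: ''}
Step 1: w='' (idx 0), next='c' -> output (0, 'c'), add 'c' as idx 1
Step 2: w='c' (idx 1), next='c' -> output (1, 'c'), add 'cc' as idx 2
Step 3: w='cc' (idx 2), next='c' -> output (2, 'c'), add 'ccc' as idx 3
Step 4: w='' (idx 0), next='b' -> output (0, 'b'), add 'b' as idx 4
Step 5: w='b' (idx 4), next='c' -> output (4, 'c'), add 'bc' as idx 5
Step 6: w='ccc' (idx 3), end of input -> output (3, '')


Encoded: [(0, 'c'), (1, 'c'), (2, 'c'), (0, 'b'), (4, 'c'), (3, '')]


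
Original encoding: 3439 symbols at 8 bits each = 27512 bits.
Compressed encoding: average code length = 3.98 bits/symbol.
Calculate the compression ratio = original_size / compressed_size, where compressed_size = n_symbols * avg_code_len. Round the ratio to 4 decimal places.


original_size = n_symbols * orig_bits = 3439 * 8 = 27512 bits
compressed_size = n_symbols * avg_code_len = 3439 * 3.98 = 13687.22 bits
ratio = original_size / compressed_size = 27512 / 13687.22 = 2.0101

Compression ratio = 2.0101


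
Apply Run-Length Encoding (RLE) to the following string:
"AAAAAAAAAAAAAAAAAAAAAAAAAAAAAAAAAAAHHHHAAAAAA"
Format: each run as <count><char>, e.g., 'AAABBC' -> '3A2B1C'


Scanning runs left to right:
  i=0: run of 'A' x 35 -> '35A'
  i=35: run of 'H' x 4 -> '4H'
  i=39: run of 'A' x 6 -> '6A'

RLE = 35A4H6A


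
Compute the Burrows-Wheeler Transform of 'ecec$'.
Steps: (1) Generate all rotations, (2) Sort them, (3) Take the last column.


Rotations (sorted):
  0: $ecec -> last char: c
  1: c$ece -> last char: e
  2: cec$e -> last char: e
  3: ec$ec -> last char: c
  4: ecec$ -> last char: $


BWT = ceec$


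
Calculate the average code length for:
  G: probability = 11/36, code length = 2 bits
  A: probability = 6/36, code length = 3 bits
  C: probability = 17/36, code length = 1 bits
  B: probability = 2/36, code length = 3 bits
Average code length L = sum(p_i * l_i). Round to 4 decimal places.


Weighted contributions p_i * l_i:
  G: (11/36) * 2 = 22/36
  A: (6/36) * 3 = 18/36
  C: (17/36) * 1 = 17/36
  B: (2/36) * 3 = 6/36
Sum = (22 + 18 + 17 + 6)/36 = 63/36

L = 63/36 = 1.7500 bits/symbol


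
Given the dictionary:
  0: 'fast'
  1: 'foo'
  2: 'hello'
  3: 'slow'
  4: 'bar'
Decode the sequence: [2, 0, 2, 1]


Look up each index in the dictionary:
  2 -> 'hello'
  0 -> 'fast'
  2 -> 'hello'
  1 -> 'foo'

Decoded: "hello fast hello foo"


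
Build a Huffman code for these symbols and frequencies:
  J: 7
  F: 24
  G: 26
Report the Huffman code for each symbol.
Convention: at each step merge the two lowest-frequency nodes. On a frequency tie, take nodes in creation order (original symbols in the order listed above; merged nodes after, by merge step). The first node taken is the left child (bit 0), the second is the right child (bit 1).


Huffman tree construction:
Step 1: Merge J(7) + F(24) = 31
Step 2: Merge G(26) + (J+F)(31) = 57
Read each symbol's code off the tree from the root (left child = 0, right child = 1).

Codes:
  J: 10 (length 2)
  F: 11 (length 2)
  G: 0 (length 1)
Average code length: 88/57 = 1.5439 bits/symbol


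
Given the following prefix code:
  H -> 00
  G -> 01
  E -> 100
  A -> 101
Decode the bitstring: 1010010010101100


Decoding step by step:
Bits 101 -> A
Bits 00 -> H
Bits 100 -> E
Bits 101 -> A
Bits 01 -> G
Bits 100 -> E


Decoded message: AHEAGE


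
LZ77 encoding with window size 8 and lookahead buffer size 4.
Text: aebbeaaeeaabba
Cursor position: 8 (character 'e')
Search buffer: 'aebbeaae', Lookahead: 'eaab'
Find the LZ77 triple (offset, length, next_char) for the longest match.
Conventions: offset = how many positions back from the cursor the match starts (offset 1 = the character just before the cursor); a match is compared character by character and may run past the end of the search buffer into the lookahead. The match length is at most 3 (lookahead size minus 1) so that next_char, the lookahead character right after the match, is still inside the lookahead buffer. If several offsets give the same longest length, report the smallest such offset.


Try each offset into the search buffer:
  offset=1 (pos 7, char 'e'): match length 1
  offset=2 (pos 6, char 'a'): match length 0
  offset=3 (pos 5, char 'a'): match length 0
  offset=4 (pos 4, char 'e'): match length 3
  offset=5 (pos 3, char 'b'): match length 0
  offset=6 (pos 2, char 'b'): match length 0
  offset=7 (pos 1, char 'e'): match length 1
  offset=8 (pos 0, char 'a'): match length 0
Longest match has length 3 at offset 4.
next_char = character at position 8 + 3 = 11 -> 'b'

Best match: offset=4, length=3 (matching 'eaa' starting at position 4)
LZ77 triple: (4, 3, 'b')


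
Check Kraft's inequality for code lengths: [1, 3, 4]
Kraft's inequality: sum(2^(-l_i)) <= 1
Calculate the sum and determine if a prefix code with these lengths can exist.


Sum = 2^(-1) + 2^(-3) + 2^(-4)
    = 0.5 + 0.125 + 0.0625
    = 11/16 = 0.6875
Since 0.6875 <= 1, Kraft's inequality IS satisfied.
A prefix code with these lengths CAN exist.

Kraft sum = 0.6875. Satisfied.


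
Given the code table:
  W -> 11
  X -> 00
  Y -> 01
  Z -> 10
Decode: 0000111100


Decoding:
00 -> X
00 -> X
11 -> W
11 -> W
00 -> X


Result: XXWWX


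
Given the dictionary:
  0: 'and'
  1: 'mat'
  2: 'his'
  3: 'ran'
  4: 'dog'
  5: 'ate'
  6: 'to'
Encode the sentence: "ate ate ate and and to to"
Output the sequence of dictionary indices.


Look up each word in the dictionary:
  'ate' -> 5
  'ate' -> 5
  'ate' -> 5
  'and' -> 0
  'and' -> 0
  'to' -> 6
  'to' -> 6

Encoded: [5, 5, 5, 0, 0, 6, 6]


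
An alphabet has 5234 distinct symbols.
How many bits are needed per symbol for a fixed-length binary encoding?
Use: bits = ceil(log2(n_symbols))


log2(5234) = 12.3537
Bracket: 2^12 = 4096 < 5234 <= 2^13 = 8192
So ceil(log2(5234)) = 13

bits = ceil(log2(5234)) = ceil(12.3537) = 13 bits


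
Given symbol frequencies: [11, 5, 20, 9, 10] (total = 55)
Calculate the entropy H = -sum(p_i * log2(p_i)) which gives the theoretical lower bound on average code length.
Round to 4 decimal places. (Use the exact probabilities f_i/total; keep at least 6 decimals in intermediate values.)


Per-symbol terms -p_i * log2(p_i) with p_i = f_i/55:
  p = 11/55 = 0.200000: log2(p) = -2.321928, -p*log2(p) = 0.464386
  p = 5/55 = 0.090909: log2(p) = -3.459432, -p*log2(p) = 0.314494
  p = 20/55 = 0.363636: log2(p) = -1.459432, -p*log2(p) = 0.530702
  p = 9/55 = 0.163636: log2(p) = -2.611435, -p*log2(p) = 0.427326
  p = 10/55 = 0.181818: log2(p) = -2.459432, -p*log2(p) = 0.447169
H = 0.464386 + 0.314494 + 0.530702 + 0.427326 + 0.447169 = 2.184077

H = 2.1841 bits/symbol


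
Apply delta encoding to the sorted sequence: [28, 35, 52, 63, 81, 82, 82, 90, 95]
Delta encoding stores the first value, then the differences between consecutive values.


First value: 28
Deltas:
  35 - 28 = 7
  52 - 35 = 17
  63 - 52 = 11
  81 - 63 = 18
  82 - 81 = 1
  82 - 82 = 0
  90 - 82 = 8
  95 - 90 = 5


Delta encoded: [28, 7, 17, 11, 18, 1, 0, 8, 5]


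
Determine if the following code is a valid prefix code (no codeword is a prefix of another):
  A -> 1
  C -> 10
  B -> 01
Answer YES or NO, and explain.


Checking each pair (does one codeword prefix another?):
  A='1' vs C='10': prefix -- VIOLATION

NO -- this is NOT a valid prefix code. A (1) is a prefix of C (10).


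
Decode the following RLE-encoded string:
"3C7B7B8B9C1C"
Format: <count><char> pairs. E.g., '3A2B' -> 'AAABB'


Expanding each <count><char> pair:
  3C -> 'CCC'
  7B -> 'BBBBBBB'
  7B -> 'BBBBBBB'
  8B -> 'BBBBBBBB'
  9C -> 'CCCCCCCCC'
  1C -> 'C'

Decoded = CCCBBBBBBBBBBBBBBBBBBBBBBCCCCCCCCCC


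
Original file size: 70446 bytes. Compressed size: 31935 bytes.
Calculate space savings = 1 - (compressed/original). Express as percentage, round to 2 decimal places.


ratio = compressed/original = 31935/70446 = 0.453326
savings = 1 - ratio = 1 - 0.453326 = 0.546674
as a percentage: 0.546674 * 100 = 54.67%

Space savings = 1 - 31935/70446 = 54.67%


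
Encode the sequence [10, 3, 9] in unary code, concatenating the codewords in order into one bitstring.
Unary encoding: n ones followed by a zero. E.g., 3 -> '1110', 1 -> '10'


Encode each number as n ones followed by a terminating 0:
  10 -> 11111111110 (11 bits)
  3 -> 1110 (4 bits)
  9 -> 1111111110 (10 bits)
Total length = 11 + 4 + 10 = 25 bits.

Unary([10, 3, 9]) = 1111111111011101111111110 (25 bits)


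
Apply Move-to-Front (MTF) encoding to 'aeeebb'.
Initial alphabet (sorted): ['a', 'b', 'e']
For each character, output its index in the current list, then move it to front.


MTF encoding:
'a': index 0 in ['a', 'b', 'e'] -> ['a', 'b', 'e']
'e': index 2 in ['a', 'b', 'e'] -> ['e', 'a', 'b']
'e': index 0 in ['e', 'a', 'b'] -> ['e', 'a', 'b']
'e': index 0 in ['e', 'a', 'b'] -> ['e', 'a', 'b']
'b': index 2 in ['e', 'a', 'b'] -> ['b', 'e', 'a']
'b': index 0 in ['b', 'e', 'a'] -> ['b', 'e', 'a']


Output: [0, 2, 0, 0, 2, 0]


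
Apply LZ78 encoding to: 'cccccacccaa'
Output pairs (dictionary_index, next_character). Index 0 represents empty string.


LZ78 encoding steps:
Dictionary: {0: ''}
Step 1: w='' (idx 0), next='c' -> output (0, 'c'), add 'c' as idx 1
Step 2: w='c' (idx 1), next='c' -> output (1, 'c'), add 'cc' as idx 2
Step 3: w='cc' (idx 2), next='a' -> output (2, 'a'), add 'cca' as idx 3
Step 4: w='cc' (idx 2), next='c' -> output (2, 'c'), add 'ccc' as idx 4
Step 5: w='' (idx 0), next='a' -> output (0, 'a'), add 'a' as idx 5
Step 6: w='a' (idx 5), end of input -> output (5, '')


Encoded: [(0, 'c'), (1, 'c'), (2, 'a'), (2, 'c'), (0, 'a'), (5, '')]


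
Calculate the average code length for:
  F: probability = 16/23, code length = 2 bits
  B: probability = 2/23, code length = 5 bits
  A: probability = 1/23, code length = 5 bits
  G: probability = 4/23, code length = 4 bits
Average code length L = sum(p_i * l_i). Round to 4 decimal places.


Weighted contributions p_i * l_i:
  F: (16/23) * 2 = 32/23
  B: (2/23) * 5 = 10/23
  A: (1/23) * 5 = 5/23
  G: (4/23) * 4 = 16/23
Sum = (32 + 10 + 5 + 16)/23 = 63/23

L = 63/23 = 2.7391 bits/symbol


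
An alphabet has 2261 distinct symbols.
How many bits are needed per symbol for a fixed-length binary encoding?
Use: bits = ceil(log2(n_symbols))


log2(2261) = 11.1427
Bracket: 2^11 = 2048 < 2261 <= 2^12 = 4096
So ceil(log2(2261)) = 12

bits = ceil(log2(2261)) = ceil(11.1427) = 12 bits


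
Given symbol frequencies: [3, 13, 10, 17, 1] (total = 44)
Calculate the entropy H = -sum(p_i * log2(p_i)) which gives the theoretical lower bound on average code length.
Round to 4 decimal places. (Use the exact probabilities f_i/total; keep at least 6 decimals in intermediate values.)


Per-symbol terms -p_i * log2(p_i) with p_i = f_i/44:
  p = 3/44 = 0.068182: log2(p) = -3.874469, -p*log2(p) = 0.264168
  p = 13/44 = 0.295455: log2(p) = -1.758992, -p*log2(p) = 0.519702
  p = 10/44 = 0.227273: log2(p) = -2.137504, -p*log2(p) = 0.485796
  p = 17/44 = 0.386364: log2(p) = -1.371969, -p*log2(p) = 0.530079
  p = 1/44 = 0.022727: log2(p) = -5.459432, -p*log2(p) = 0.124078
H = 0.264168 + 0.519702 + 0.485796 + 0.530079 + 0.124078 = 1.923823

H = 1.9238 bits/symbol


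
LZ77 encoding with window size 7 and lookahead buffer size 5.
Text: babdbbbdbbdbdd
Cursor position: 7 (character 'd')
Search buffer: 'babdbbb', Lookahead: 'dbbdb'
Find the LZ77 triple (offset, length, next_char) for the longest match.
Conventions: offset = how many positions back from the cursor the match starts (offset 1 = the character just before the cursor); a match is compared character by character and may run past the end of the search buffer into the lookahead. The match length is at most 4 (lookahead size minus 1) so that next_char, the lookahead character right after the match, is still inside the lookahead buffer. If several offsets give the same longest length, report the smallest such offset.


Try each offset into the search buffer:
  offset=1 (pos 6, char 'b'): match length 0
  offset=2 (pos 5, char 'b'): match length 0
  offset=3 (pos 4, char 'b'): match length 0
  offset=4 (pos 3, char 'd'): match length 3
  offset=5 (pos 2, char 'b'): match length 0
  offset=6 (pos 1, char 'a'): match length 0
  offset=7 (pos 0, char 'b'): match length 0
Longest match has length 3 at offset 4.
next_char = character at position 7 + 3 = 10 -> 'd'

Best match: offset=4, length=3 (matching 'dbb' starting at position 3)
LZ77 triple: (4, 3, 'd')


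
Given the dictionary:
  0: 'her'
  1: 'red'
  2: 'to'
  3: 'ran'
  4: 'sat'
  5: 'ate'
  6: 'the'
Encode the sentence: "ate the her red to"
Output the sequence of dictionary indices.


Look up each word in the dictionary:
  'ate' -> 5
  'the' -> 6
  'her' -> 0
  'red' -> 1
  'to' -> 2

Encoded: [5, 6, 0, 1, 2]


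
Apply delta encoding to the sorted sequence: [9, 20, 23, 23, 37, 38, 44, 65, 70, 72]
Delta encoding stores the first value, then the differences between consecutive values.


First value: 9
Deltas:
  20 - 9 = 11
  23 - 20 = 3
  23 - 23 = 0
  37 - 23 = 14
  38 - 37 = 1
  44 - 38 = 6
  65 - 44 = 21
  70 - 65 = 5
  72 - 70 = 2


Delta encoded: [9, 11, 3, 0, 14, 1, 6, 21, 5, 2]


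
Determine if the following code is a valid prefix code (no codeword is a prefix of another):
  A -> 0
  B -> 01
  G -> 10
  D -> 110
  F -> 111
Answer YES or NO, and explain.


Checking each pair (does one codeword prefix another?):
  A='0' vs B='01': prefix -- VIOLATION

NO -- this is NOT a valid prefix code. A (0) is a prefix of B (01).


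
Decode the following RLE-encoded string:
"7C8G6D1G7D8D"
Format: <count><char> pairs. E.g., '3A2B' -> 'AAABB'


Expanding each <count><char> pair:
  7C -> 'CCCCCCC'
  8G -> 'GGGGGGGG'
  6D -> 'DDDDDD'
  1G -> 'G'
  7D -> 'DDDDDDD'
  8D -> 'DDDDDDDD'

Decoded = CCCCCCCGGGGGGGGDDDDDDGDDDDDDDDDDDDDDD


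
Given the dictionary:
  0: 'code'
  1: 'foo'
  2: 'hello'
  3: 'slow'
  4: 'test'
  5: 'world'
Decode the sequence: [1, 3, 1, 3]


Look up each index in the dictionary:
  1 -> 'foo'
  3 -> 'slow'
  1 -> 'foo'
  3 -> 'slow'

Decoded: "foo slow foo slow"


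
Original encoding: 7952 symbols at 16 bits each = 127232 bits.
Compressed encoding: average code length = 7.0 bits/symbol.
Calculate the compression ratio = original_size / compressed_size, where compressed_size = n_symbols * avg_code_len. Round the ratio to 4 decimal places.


original_size = n_symbols * orig_bits = 7952 * 16 = 127232 bits
compressed_size = n_symbols * avg_code_len = 7952 * 7.0 = 55664.0 bits
ratio = original_size / compressed_size = 127232 / 55664.0 = 2.2857

Compression ratio = 2.2857


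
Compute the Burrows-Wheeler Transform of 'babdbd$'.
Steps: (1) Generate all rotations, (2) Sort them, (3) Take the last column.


Rotations (sorted):
  0: $babdbd -> last char: d
  1: abdbd$b -> last char: b
  2: babdbd$ -> last char: $
  3: bd$babd -> last char: d
  4: bdbd$ba -> last char: a
  5: d$babdb -> last char: b
  6: dbd$bab -> last char: b


BWT = db$dabb


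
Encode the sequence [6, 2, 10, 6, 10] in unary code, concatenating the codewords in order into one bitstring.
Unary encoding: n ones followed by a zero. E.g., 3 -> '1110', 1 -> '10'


Encode each number as n ones followed by a terminating 0:
  6 -> 1111110 (7 bits)
  2 -> 110 (3 bits)
  10 -> 11111111110 (11 bits)
  6 -> 1111110 (7 bits)
  10 -> 11111111110 (11 bits)
Total length = 7 + 3 + 11 + 7 + 11 = 39 bits.

Unary([6, 2, 10, 6, 10]) = 111111011011111111110111111011111111110 (39 bits)


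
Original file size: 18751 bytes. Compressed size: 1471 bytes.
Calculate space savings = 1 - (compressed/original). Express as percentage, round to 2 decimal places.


ratio = compressed/original = 1471/18751 = 0.078449
savings = 1 - ratio = 1 - 0.078449 = 0.921551
as a percentage: 0.921551 * 100 = 92.16%

Space savings = 1 - 1471/18751 = 92.16%


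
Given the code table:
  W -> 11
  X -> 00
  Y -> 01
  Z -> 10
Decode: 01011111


Decoding:
01 -> Y
01 -> Y
11 -> W
11 -> W


Result: YYWW


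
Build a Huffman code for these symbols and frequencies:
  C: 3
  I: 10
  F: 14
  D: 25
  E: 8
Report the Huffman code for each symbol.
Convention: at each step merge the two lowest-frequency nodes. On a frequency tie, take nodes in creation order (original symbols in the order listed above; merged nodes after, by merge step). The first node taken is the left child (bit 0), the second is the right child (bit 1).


Huffman tree construction:
Step 1: Merge C(3) + E(8) = 11
Step 2: Merge I(10) + (C+E)(11) = 21
Step 3: Merge F(14) + (I+(C+E))(21) = 35
Step 4: Merge D(25) + (F+(I+(C+E)))(35) = 60
Read each symbol's code off the tree from the root (left child = 0, right child = 1).

Codes:
  C: 1110 (length 4)
  I: 110 (length 3)
  F: 10 (length 2)
  D: 0 (length 1)
  E: 1111 (length 4)
Average code length: 127/60 = 2.1167 bits/symbol


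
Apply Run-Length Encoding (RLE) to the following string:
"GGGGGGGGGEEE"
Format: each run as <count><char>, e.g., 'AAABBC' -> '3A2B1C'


Scanning runs left to right:
  i=0: run of 'G' x 9 -> '9G'
  i=9: run of 'E' x 3 -> '3E'

RLE = 9G3E


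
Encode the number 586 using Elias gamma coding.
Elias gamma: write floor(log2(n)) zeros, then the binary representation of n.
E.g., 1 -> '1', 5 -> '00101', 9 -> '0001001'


num_bits = floor(log2(586)) + 1 = 10
leading_zeros = num_bits - 1 = 9
binary(586) = 1001001010

Elias gamma(586) = '000000000' + '1001001010' = 0000000001001001010 (19 bits)


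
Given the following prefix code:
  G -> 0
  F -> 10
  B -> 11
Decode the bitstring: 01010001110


Decoding step by step:
Bits 0 -> G
Bits 10 -> F
Bits 10 -> F
Bits 0 -> G
Bits 0 -> G
Bits 11 -> B
Bits 10 -> F


Decoded message: GFFGGBF


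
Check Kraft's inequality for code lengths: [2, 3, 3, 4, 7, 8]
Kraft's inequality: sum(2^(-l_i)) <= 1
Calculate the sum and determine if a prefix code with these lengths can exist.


Sum = 2^(-2) + 2^(-3) + 2^(-3) + 2^(-4) + 2^(-7) + 2^(-8)
    = 0.25 + 0.125 + 0.125 + 0.0625 + 0.0078125 + 0.00390625
    = 147/256 = 0.57421875
Since 0.57421875 <= 1, Kraft's inequality IS satisfied.
A prefix code with these lengths CAN exist.

Kraft sum = 0.57421875. Satisfied.


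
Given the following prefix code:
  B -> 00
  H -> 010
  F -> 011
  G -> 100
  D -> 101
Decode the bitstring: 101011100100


Decoding step by step:
Bits 101 -> D
Bits 011 -> F
Bits 100 -> G
Bits 100 -> G


Decoded message: DFGG


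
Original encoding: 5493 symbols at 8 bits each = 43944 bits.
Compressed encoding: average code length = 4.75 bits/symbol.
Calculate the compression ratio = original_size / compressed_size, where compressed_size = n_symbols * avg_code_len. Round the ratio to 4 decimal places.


original_size = n_symbols * orig_bits = 5493 * 8 = 43944 bits
compressed_size = n_symbols * avg_code_len = 5493 * 4.75 = 26091.75 bits
ratio = original_size / compressed_size = 43944 / 26091.75 = 1.6842

Compression ratio = 1.6842


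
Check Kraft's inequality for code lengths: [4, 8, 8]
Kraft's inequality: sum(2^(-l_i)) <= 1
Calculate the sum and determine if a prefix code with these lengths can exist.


Sum = 2^(-4) + 2^(-8) + 2^(-8)
    = 0.0625 + 0.00390625 + 0.00390625
    = 18/256 = 0.0703125
Since 0.0703125 <= 1, Kraft's inequality IS satisfied.
A prefix code with these lengths CAN exist.

Kraft sum = 0.0703125. Satisfied.


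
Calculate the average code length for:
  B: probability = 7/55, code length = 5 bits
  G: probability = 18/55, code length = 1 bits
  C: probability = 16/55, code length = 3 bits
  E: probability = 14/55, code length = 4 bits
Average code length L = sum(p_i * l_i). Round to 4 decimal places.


Weighted contributions p_i * l_i:
  B: (7/55) * 5 = 35/55
  G: (18/55) * 1 = 18/55
  C: (16/55) * 3 = 48/55
  E: (14/55) * 4 = 56/55
Sum = (35 + 18 + 48 + 56)/55 = 157/55

L = 157/55 = 2.8545 bits/symbol


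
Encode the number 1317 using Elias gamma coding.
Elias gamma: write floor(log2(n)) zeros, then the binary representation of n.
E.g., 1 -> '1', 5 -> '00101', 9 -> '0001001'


num_bits = floor(log2(1317)) + 1 = 11
leading_zeros = num_bits - 1 = 10
binary(1317) = 10100100101

Elias gamma(1317) = '0000000000' + '10100100101' = 000000000010100100101 (21 bits)


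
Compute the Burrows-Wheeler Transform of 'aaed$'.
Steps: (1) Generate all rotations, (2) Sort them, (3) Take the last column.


Rotations (sorted):
  0: $aaed -> last char: d
  1: aaed$ -> last char: $
  2: aed$a -> last char: a
  3: d$aae -> last char: e
  4: ed$aa -> last char: a


BWT = d$aea


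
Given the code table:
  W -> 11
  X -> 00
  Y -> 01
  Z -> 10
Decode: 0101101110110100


Decoding:
01 -> Y
01 -> Y
10 -> Z
11 -> W
10 -> Z
11 -> W
01 -> Y
00 -> X


Result: YYZWZWYX


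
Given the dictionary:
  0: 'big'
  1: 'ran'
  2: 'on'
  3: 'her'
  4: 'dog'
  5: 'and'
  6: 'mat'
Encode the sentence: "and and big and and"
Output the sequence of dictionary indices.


Look up each word in the dictionary:
  'and' -> 5
  'and' -> 5
  'big' -> 0
  'and' -> 5
  'and' -> 5

Encoded: [5, 5, 0, 5, 5]


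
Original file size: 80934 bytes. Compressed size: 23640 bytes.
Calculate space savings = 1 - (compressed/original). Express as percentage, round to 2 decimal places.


ratio = compressed/original = 23640/80934 = 0.29209
savings = 1 - ratio = 1 - 0.29209 = 0.70791
as a percentage: 0.70791 * 100 = 70.79%

Space savings = 1 - 23640/80934 = 70.79%


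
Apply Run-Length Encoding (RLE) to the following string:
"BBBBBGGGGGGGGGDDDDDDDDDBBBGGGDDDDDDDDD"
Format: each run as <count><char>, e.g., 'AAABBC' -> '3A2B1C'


Scanning runs left to right:
  i=0: run of 'B' x 5 -> '5B'
  i=5: run of 'G' x 9 -> '9G'
  i=14: run of 'D' x 9 -> '9D'
  i=23: run of 'B' x 3 -> '3B'
  i=26: run of 'G' x 3 -> '3G'
  i=29: run of 'D' x 9 -> '9D'

RLE = 5B9G9D3B3G9D


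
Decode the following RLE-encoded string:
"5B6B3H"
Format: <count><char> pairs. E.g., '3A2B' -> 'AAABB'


Expanding each <count><char> pair:
  5B -> 'BBBBB'
  6B -> 'BBBBBB'
  3H -> 'HHH'

Decoded = BBBBBBBBBBBHHH


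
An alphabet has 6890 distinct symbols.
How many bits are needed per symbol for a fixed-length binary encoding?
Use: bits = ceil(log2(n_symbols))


log2(6890) = 12.7503
Bracket: 2^12 = 4096 < 6890 <= 2^13 = 8192
So ceil(log2(6890)) = 13

bits = ceil(log2(6890)) = ceil(12.7503) = 13 bits


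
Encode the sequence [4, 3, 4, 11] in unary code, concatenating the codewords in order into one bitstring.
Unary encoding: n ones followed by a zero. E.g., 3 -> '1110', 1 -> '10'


Encode each number as n ones followed by a terminating 0:
  4 -> 11110 (5 bits)
  3 -> 1110 (4 bits)
  4 -> 11110 (5 bits)
  11 -> 111111111110 (12 bits)
Total length = 5 + 4 + 5 + 12 = 26 bits.

Unary([4, 3, 4, 11]) = 11110111011110111111111110 (26 bits)


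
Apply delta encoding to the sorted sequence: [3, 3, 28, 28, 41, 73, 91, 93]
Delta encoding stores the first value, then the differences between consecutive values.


First value: 3
Deltas:
  3 - 3 = 0
  28 - 3 = 25
  28 - 28 = 0
  41 - 28 = 13
  73 - 41 = 32
  91 - 73 = 18
  93 - 91 = 2


Delta encoded: [3, 0, 25, 0, 13, 32, 18, 2]


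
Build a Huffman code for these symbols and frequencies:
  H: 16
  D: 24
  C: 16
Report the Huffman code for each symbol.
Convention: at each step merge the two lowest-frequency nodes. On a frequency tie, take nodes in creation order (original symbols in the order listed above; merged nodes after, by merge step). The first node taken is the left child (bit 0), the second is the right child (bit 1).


Huffman tree construction:
Step 1: Merge H(16) + C(16) = 32
Step 2: Merge D(24) + (H+C)(32) = 56
Read each symbol's code off the tree from the root (left child = 0, right child = 1).

Codes:
  H: 10 (length 2)
  D: 0 (length 1)
  C: 11 (length 2)
Average code length: 88/56 = 1.5714 bits/symbol


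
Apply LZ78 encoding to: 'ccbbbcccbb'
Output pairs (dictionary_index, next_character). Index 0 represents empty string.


LZ78 encoding steps:
Dictionary: {0: ''}
Step 1: w='' (idx 0), next='c' -> output (0, 'c'), add 'c' as idx 1
Step 2: w='c' (idx 1), next='b' -> output (1, 'b'), add 'cb' as idx 2
Step 3: w='' (idx 0), next='b' -> output (0, 'b'), add 'b' as idx 3
Step 4: w='b' (idx 3), next='c' -> output (3, 'c'), add 'bc' as idx 4
Step 5: w='c' (idx 1), next='c' -> output (1, 'c'), add 'cc' as idx 5
Step 6: w='b' (idx 3), next='b' -> output (3, 'b'), add 'bb' as idx 6


Encoded: [(0, 'c'), (1, 'b'), (0, 'b'), (3, 'c'), (1, 'c'), (3, 'b')]


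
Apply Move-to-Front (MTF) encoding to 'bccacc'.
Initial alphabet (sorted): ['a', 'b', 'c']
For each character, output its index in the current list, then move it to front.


MTF encoding:
'b': index 1 in ['a', 'b', 'c'] -> ['b', 'a', 'c']
'c': index 2 in ['b', 'a', 'c'] -> ['c', 'b', 'a']
'c': index 0 in ['c', 'b', 'a'] -> ['c', 'b', 'a']
'a': index 2 in ['c', 'b', 'a'] -> ['a', 'c', 'b']
'c': index 1 in ['a', 'c', 'b'] -> ['c', 'a', 'b']
'c': index 0 in ['c', 'a', 'b'] -> ['c', 'a', 'b']


Output: [1, 2, 0, 2, 1, 0]


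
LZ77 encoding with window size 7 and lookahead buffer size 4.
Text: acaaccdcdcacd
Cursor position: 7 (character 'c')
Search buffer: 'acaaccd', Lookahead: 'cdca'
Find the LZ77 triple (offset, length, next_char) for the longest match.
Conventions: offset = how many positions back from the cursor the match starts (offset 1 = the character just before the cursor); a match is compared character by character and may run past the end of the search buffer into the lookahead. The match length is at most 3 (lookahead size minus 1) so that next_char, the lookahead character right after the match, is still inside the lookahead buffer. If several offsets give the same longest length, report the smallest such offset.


Try each offset into the search buffer:
  offset=1 (pos 6, char 'd'): match length 0
  offset=2 (pos 5, char 'c'): match length 3
  offset=3 (pos 4, char 'c'): match length 1
  offset=4 (pos 3, char 'a'): match length 0
  offset=5 (pos 2, char 'a'): match length 0
  offset=6 (pos 1, char 'c'): match length 1
  offset=7 (pos 0, char 'a'): match length 0
Longest match has length 3 at offset 2.
next_char = character at position 7 + 3 = 10 -> 'a'

Best match: offset=2, length=3 (matching 'cdc' starting at position 5)
LZ77 triple: (2, 3, 'a')


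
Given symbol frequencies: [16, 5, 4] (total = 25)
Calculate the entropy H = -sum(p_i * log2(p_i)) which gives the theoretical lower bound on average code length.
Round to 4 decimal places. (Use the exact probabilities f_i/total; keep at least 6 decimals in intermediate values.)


Per-symbol terms -p_i * log2(p_i) with p_i = f_i/25:
  p = 16/25 = 0.640000: log2(p) = -0.643856, -p*log2(p) = 0.412068
  p = 5/25 = 0.200000: log2(p) = -2.321928, -p*log2(p) = 0.464386
  p = 4/25 = 0.160000: log2(p) = -2.643856, -p*log2(p) = 0.423017
H = 0.412068 + 0.464386 + 0.423017 = 1.299471

H = 1.2995 bits/symbol


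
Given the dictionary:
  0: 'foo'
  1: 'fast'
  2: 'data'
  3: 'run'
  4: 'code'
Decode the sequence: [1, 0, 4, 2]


Look up each index in the dictionary:
  1 -> 'fast'
  0 -> 'foo'
  4 -> 'code'
  2 -> 'data'

Decoded: "fast foo code data"


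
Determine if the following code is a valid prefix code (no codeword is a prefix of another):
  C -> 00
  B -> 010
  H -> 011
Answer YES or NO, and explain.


Checking each pair (does one codeword prefix another?):
  C='00' vs B='010': no prefix
  C='00' vs H='011': no prefix
  B='010' vs C='00': no prefix
  B='010' vs H='011': no prefix
  H='011' vs C='00': no prefix
  H='011' vs B='010': no prefix
No violation found over all pairs.

YES -- this is a valid prefix code. No codeword is a prefix of any other codeword.


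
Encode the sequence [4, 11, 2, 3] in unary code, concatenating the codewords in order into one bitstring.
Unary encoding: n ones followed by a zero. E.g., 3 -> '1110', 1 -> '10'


Encode each number as n ones followed by a terminating 0:
  4 -> 11110 (5 bits)
  11 -> 111111111110 (12 bits)
  2 -> 110 (3 bits)
  3 -> 1110 (4 bits)
Total length = 5 + 12 + 3 + 4 = 24 bits.

Unary([4, 11, 2, 3]) = 111101111111111101101110 (24 bits)


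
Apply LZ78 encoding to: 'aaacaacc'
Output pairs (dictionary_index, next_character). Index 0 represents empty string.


LZ78 encoding steps:
Dictionary: {0: ''}
Step 1: w='' (idx 0), next='a' -> output (0, 'a'), add 'a' as idx 1
Step 2: w='a' (idx 1), next='a' -> output (1, 'a'), add 'aa' as idx 2
Step 3: w='' (idx 0), next='c' -> output (0, 'c'), add 'c' as idx 3
Step 4: w='aa' (idx 2), next='c' -> output (2, 'c'), add 'aac' as idx 4
Step 5: w='c' (idx 3), end of input -> output (3, '')


Encoded: [(0, 'a'), (1, 'a'), (0, 'c'), (2, 'c'), (3, '')]


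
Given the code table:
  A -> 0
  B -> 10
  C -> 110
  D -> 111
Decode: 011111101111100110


Decoding:
0 -> A
111 -> D
111 -> D
0 -> A
111 -> D
110 -> C
0 -> A
110 -> C


Result: ADDADCAC


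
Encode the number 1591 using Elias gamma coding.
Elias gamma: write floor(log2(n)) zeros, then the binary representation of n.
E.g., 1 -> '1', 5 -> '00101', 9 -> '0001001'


num_bits = floor(log2(1591)) + 1 = 11
leading_zeros = num_bits - 1 = 10
binary(1591) = 11000110111

Elias gamma(1591) = '0000000000' + '11000110111' = 000000000011000110111 (21 bits)
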